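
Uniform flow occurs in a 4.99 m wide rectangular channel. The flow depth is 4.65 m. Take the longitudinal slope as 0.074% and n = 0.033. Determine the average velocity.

Flow area A = b·y = 4.99 × 4.65 = 23.2 m². Wetted perimeter P = b + 2y = 4.99 + 2×4.65 = 14.29 m.
Hydraulic radius R = A/P = 23.2/14.29 = 1.624 m.
From Manning's equation, V = (1/n) R^(2/3) S^(1/2) = (1/0.033) × 1.624^(2/3) × 0.00074^(1/2) = 1.14 m/s.

V = 1.14 m/s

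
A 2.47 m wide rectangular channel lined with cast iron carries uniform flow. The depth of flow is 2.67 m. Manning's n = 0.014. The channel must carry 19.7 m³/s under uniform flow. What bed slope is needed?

S = 0.00219

Flow area A = b·y = 2.47 × 2.67 = 6.595 m². Wetted perimeter P = b + 2y = 2.47 + 2×2.67 = 7.81 m.
Hydraulic radius R = A/P = 6.595/7.81 = 0.8444 m.
From Manning's equation, S = [nQ / (1 A R^(2/3))]² = [0.014 × 19.7 / (1 × 6.595 × 0.8444^(2/3))]² = 0.00219.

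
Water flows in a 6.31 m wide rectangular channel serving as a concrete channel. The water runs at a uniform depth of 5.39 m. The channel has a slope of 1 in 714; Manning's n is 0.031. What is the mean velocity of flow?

V = 1.91 m/s

Flow area A = b·y = 6.31 × 5.39 = 34.01 m². Wetted perimeter P = b + 2y = 6.31 + 2×5.39 = 17.09 m.
Hydraulic radius R = A/P = 34.01/17.09 = 1.99 m.
From Manning's equation, V = (1/n) R^(2/3) S^(1/2) = (1/0.031) × 1.99^(2/3) × 0.001401^(1/2) = 1.91 m/s.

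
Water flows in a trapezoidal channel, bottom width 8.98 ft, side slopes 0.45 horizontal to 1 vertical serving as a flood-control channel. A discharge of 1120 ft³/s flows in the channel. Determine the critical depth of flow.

y_c = 6.94 ft

At critical depth, Q² T / (g A³) = 1, i.e. A³/T = Q²/g = 1120²/32.2 = 38960.
At y = 5.43 ft: A³/T = 17210 — too small.
At y = 6.94 ft: A³/T = 38920 — matches.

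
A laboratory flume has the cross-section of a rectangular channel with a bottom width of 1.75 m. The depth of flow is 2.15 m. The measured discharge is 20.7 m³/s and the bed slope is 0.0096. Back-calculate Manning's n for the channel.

Flow area A = b·y = 1.75 × 2.15 = 3.762 m². Wetted perimeter P = b + 2y = 1.75 + 2×2.15 = 6.05 m.
Hydraulic radius R = A/P = 3.762/6.05 = 0.6219 m.
Rearranging Manning's equation: n = (1/Q) A R^(2/3) S^(1/2) = (1/20.7) × 3.762 × 0.6219^(2/3) × √0.0096 = 0.013.

n = 0.013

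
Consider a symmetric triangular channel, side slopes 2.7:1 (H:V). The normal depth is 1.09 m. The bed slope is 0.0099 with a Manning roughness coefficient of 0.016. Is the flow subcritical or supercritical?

For a triangular section with side slope z = 2.7: A = zy² = 2.7×1.09² = 3.208 m²; P = 2y√(1+z²) = 2×1.09×2.879 = 6.277 m.
Hydraulic radius R = A/P = 3.208/6.277 = 0.5111 m.
V = (1/n) R^(2/3) √S = (1/0.016) × 0.5111^(2/3) × √0.0099 = 3.975 m/s. Hydraulic depth D_h = A/T = 3.208/5.886 = 0.545 m.
Froude number Fr = V/√(g·D_h) = 3.975/√(9.81×0.545) = 1.72, which is greater than 1, so the flow is supercritical.

supercritical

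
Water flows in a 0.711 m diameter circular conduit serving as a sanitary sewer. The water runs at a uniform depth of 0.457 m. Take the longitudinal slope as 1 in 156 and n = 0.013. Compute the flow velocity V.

V = 2.13 m/s

For a circular section of diameter D = 0.711 m at depth y = 0.457 m, the central angle is θ = 2 arccos(1 − 2y/D) = 3.721 rad. Then A = (D²/8)(θ − sin θ) = 0.2697 m² and P = Dθ/2 = 1.323 m.
Hydraulic radius R = A/P = 0.2697/1.323 = 0.2039 m.
From Manning's equation, V = (1/n) R^(2/3) S^(1/2) = (1/0.013) × 0.2039^(2/3) × 0.00641^(1/2) = 2.13 m/s.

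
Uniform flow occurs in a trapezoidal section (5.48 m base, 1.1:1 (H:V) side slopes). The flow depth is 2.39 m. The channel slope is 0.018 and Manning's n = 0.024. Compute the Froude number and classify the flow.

With bottom width b = 5.48 m and side slope z = 1.1: A = (b + zy)y = (5.48 + 1.1×2.39)×2.39 = 19.38 m²; P = b + 2y√(1+z²) = 5.48 + 2×2.39×1.487 = 12.59 m.
Hydraulic radius R = A/P = 19.38/12.59 = 1.54 m.
V = (1/n) R^(2/3) √S = (1/0.024) × 1.54^(2/3) × √0.018 = 7.454 m/s. Hydraulic depth D_h = A/T = 19.38/10.74 = 1.805 m.
Froude number Fr = V/√(g·D_h) = 7.454/√(9.81×1.805) = 1.77, which is greater than 1, so the flow is supercritical.

supercritical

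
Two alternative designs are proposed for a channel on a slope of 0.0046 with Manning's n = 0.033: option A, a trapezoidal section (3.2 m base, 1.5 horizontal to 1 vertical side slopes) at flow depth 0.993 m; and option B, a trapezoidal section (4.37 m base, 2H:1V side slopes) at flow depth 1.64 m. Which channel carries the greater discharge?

Channel A: With bottom width b = 3.2 m and side slope z = 1.5: A = (b + zy)y = (3.2 + 1.5×0.993)×0.993 = 4.657 m²; P = b + 2y√(1+z²) = 3.2 + 2×0.993×1.803 = 6.78 m. Hydraulic radius R = A/P = 4.657/6.78 = 0.6868 m. Q_A = (1/0.033)·4.657·0.6868^(2/3)·√0.0046 = 7.45 m³/s.
Channel B: With bottom width b = 4.37 m and side slope z = 2: A = (b + zy)y = (4.37 + 2×1.64)×1.64 = 12.55 m²; P = b + 2y√(1+z²) = 4.37 + 2×1.64×2.236 = 11.7 m. Hydraulic radius R = A/P = 12.55/11.7 = 1.072 m. Q_B = (1/0.033)·12.55·1.072^(2/3)·√0.0046 = 27.01 m³/s.
Q_A = 7.45 m³/s vs Q_B = 27.01 m³/s, so channel B carries more.

channel B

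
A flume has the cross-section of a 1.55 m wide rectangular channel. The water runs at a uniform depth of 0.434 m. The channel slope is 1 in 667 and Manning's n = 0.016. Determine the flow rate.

Flow area A = b·y = 1.55 × 0.434 = 0.6727 m². Wetted perimeter P = b + 2y = 1.55 + 2×0.434 = 2.418 m.
Hydraulic radius R = A/P = 0.6727/2.418 = 0.2782 m.
Manning's equation: Q = (1/n) A R^(2/3) S^(1/2) = (1/0.016) × 0.6727 × 0.2782^(2/3) × 0.001499^(1/2) = 0.694 m³/s.

Q = 0.694 m³/s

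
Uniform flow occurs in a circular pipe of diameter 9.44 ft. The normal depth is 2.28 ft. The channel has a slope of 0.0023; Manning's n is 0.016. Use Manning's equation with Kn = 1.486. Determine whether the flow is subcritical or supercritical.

subcritical

For a circular section of diameter D = 9.44 ft at depth y = 2.28 ft, the central angle is θ = 2 arccos(1 − 2y/D) = 2.055 rad. Then A = (D²/8)(θ − sin θ) = 13.03 ft² and P = Dθ/2 = 9.7 ft.
Hydraulic radius R = A/P = 13.03/9.7 = 1.344 ft.
V = (1.486/n) R^(2/3) √S = (1.486/0.016) × 1.344^(2/3) × √0.0023 = 5.424 ft/s. Hydraulic depth D_h = A/T = 13.03/8.081 = 1.613 ft.
Froude number Fr = V/√(g·D_h) = 5.424/√(32.2×1.613) = 0.753, which is less than 1, so the flow is subcritical.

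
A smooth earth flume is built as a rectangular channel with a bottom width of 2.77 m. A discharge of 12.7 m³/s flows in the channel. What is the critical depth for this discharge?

y_c = 1.29 m

For a rectangular channel, critical depth y_c = (q²/g)^(1/3) where q = Q/b = 12.7/2.77 = 4.585 m²/s.
So y_c = (4.585²/9.81)^(1/3) = 1.29 m.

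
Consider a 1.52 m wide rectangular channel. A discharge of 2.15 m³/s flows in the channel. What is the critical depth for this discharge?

For a rectangular channel, critical depth y_c = (q²/g)^(1/3) where q = Q/b = 2.15/1.52 = 1.414 m²/s.
So y_c = (1.414²/9.81)^(1/3) = 0.589 m.

y_c = 0.589 m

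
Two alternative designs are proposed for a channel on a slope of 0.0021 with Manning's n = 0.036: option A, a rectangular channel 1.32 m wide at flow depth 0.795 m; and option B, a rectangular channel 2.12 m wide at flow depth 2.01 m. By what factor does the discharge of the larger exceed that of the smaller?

6.28

Channel A: Flow area A = b·y = 1.32 × 0.795 = 1.049 m². Wetted perimeter P = b + 2y = 1.32 + 2×0.795 = 2.91 m. Hydraulic radius R = A/P = 1.049/2.91 = 0.3606 m. Q_A = (1/0.036)·1.049·0.3606^(2/3)·√0.0021 = 0.6768 m³/s.
Channel B: Flow area A = b·y = 2.12 × 2.01 = 4.261 m². Wetted perimeter P = b + 2y = 2.12 + 2×2.01 = 6.14 m. Hydraulic radius R = A/P = 4.261/6.14 = 0.694 m. Q_B = (1/0.036)·4.261·0.694^(2/3)·√0.0021 = 4.252 m³/s.
The larger discharge is 4.252 m³/s and the smaller is 0.6768 m³/s; the ratio is 6.28.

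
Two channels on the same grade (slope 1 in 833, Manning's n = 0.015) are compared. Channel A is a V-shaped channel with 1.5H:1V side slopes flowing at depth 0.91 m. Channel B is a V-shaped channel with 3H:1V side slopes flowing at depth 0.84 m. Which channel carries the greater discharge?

channel B

Channel A: For a triangular section with side slope z = 1.5: A = zy² = 1.5×0.91² = 1.242 m²; P = 2y√(1+z²) = 2×0.91×1.803 = 3.281 m. Hydraulic radius R = A/P = 1.242/3.281 = 0.3786 m. Q_A = (1/0.015)·1.242·0.3786^(2/3)·√0.0012 = 1.502 m³/s.
Channel B: For a triangular section with side slope z = 3: A = zy² = 3×0.84² = 2.117 m²; P = 2y√(1+z²) = 2×0.84×3.162 = 5.313 m. Hydraulic radius R = A/P = 2.117/5.313 = 0.3984 m. Q_B = (1/0.015)·2.117·0.3984^(2/3)·√0.0012 = 2.648 m³/s.
Q_A = 1.502 m³/s vs Q_B = 2.648 m³/s, so channel B carries more.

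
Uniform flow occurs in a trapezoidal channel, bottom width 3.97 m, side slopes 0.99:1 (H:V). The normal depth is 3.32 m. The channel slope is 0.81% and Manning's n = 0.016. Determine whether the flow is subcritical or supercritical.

With bottom width b = 3.97 m and side slope z = 0.99: A = (b + zy)y = (3.97 + 0.99×3.32)×3.32 = 24.09 m²; P = b + 2y√(1+z²) = 3.97 + 2×3.32×1.407 = 13.31 m.
Hydraulic radius R = A/P = 24.09/13.31 = 1.81 m.
V = (1/n) R^(2/3) √S = (1/0.016) × 1.81^(2/3) × √0.0081 = 8.353 m/s. Hydraulic depth D_h = A/T = 24.09/10.54 = 2.285 m.
Froude number Fr = V/√(g·D_h) = 8.353/√(9.81×2.285) = 1.76, which is greater than 1, so the flow is supercritical.

supercritical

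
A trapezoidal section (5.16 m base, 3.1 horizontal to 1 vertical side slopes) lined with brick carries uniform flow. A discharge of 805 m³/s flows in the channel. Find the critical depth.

At critical depth, Q² T / (g A³) = 1, i.e. A³/T = Q²/g = 805²/9.81 = 66060.
Try y = 6.43 m: A³/T = 93290 — too large.
Try y = 4.85 m: A³/T = 26670 — too small.
Try y = 5.95 m: A³/T = 65890 — matches.

y_c = 5.95 m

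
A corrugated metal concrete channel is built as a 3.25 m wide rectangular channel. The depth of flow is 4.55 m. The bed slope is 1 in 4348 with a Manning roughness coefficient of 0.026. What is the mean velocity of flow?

V = 0.658 m/s

Flow area A = b·y = 3.25 × 4.55 = 14.79 m². Wetted perimeter P = b + 2y = 3.25 + 2×4.55 = 12.35 m.
Hydraulic radius R = A/P = 14.79/12.35 = 1.197 m.
From Manning's equation, V = (1/n) R^(2/3) S^(1/2) = (1/0.026) × 1.197^(2/3) × 0.00023^(1/2) = 0.658 m/s.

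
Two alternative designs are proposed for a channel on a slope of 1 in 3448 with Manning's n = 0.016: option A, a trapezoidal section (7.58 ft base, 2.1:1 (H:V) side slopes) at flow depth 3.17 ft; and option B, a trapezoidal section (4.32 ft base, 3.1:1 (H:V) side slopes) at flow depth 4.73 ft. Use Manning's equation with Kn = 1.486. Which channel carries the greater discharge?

channel B

Channel A: With bottom width b = 7.58 ft and side slope z = 2.1: A = (b + zy)y = (7.58 + 2.1×3.17)×3.17 = 45.13 ft²; P = b + 2y√(1+z²) = 7.58 + 2×3.17×2.326 = 22.33 ft. Hydraulic radius R = A/P = 45.13/22.33 = 2.021 ft. Q_A = (1.486/0.016)·45.13·2.021^(2/3)·√0.00029 = 114.1 ft³/s.
Channel B: With bottom width b = 4.32 ft and side slope z = 3.1: A = (b + zy)y = (4.32 + 3.1×4.73)×4.73 = 89.79 ft²; P = b + 2y√(1+z²) = 4.32 + 2×4.73×3.257 = 35.13 ft. Hydraulic radius R = A/P = 89.79/35.13 = 2.556 ft. Q_B = (1.486/0.016)·89.79·2.556^(2/3)·√0.00029 = 265.5 ft³/s.
Q_A = 114.1 ft³/s vs Q_B = 265.5 ft³/s, so channel B carries more.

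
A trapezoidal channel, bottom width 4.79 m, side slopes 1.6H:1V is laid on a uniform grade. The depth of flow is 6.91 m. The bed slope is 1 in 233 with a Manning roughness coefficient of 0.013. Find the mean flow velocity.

With bottom width b = 4.79 m and side slope z = 1.6: A = (b + zy)y = (4.79 + 1.6×6.91)×6.91 = 109.5 m²; P = b + 2y√(1+z²) = 4.79 + 2×6.91×1.887 = 30.87 m.
Hydraulic radius R = A/P = 109.5/30.87 = 3.548 m.
From Manning's equation, V = (1/n) R^(2/3) S^(1/2) = (1/0.013) × 3.548^(2/3) × 0.004292^(1/2) = 11.7 m/s.

V = 11.7 m/s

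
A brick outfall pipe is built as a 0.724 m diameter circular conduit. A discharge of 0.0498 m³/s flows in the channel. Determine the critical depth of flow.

y_c = 0.133 m

At critical depth, Q² T / (g A³) = 1, i.e. A³/T = Q²/g = 0.0498²/9.81 = 0.0002528.
Trying y = 0.118 m: A³/T = 0.0001557 — too small.
Trying y = 0.151 m: A³/T = 0.0004097 — too large.
Trying y = 0.133 m: A³/T = 0.0002491 — ≈ 0.0002528.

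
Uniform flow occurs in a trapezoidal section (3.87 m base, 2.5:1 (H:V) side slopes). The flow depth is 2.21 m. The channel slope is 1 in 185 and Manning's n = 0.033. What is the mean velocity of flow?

With bottom width b = 3.87 m and side slope z = 2.5: A = (b + zy)y = (3.87 + 2.5×2.21)×2.21 = 20.76 m²; P = b + 2y√(1+z²) = 3.87 + 2×2.21×2.693 = 15.77 m.
Hydraulic radius R = A/P = 20.76/15.77 = 1.317 m.
From Manning's equation, V = (1/n) R^(2/3) S^(1/2) = (1/0.033) × 1.317^(2/3) × 0.005405^(1/2) = 2.68 m/s.

V = 2.68 m/s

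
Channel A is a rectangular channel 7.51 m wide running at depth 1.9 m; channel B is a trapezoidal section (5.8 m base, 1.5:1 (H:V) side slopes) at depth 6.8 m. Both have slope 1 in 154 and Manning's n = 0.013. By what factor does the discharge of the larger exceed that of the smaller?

Channel A: Flow area A = b·y = 7.51 × 1.9 = 14.27 m². Wetted perimeter P = b + 2y = 7.51 + 2×1.9 = 11.31 m. Hydraulic radius R = A/P = 14.27/11.31 = 1.262 m. Q_A = (1/0.013)·14.27·1.262^(2/3)·√0.006494 = 103.3 m³/s.
Channel B: With bottom width b = 5.8 m and side slope z = 1.5: A = (b + zy)y = (5.8 + 1.5×6.8)×6.8 = 108.8 m²; P = b + 2y√(1+z²) = 5.8 + 2×6.8×1.803 = 30.32 m. Hydraulic radius R = A/P = 108.8/30.32 = 3.589 m. Q_B = (1/0.013)·108.8·3.589^(2/3)·√0.006494 = 1581 m³/s.
The larger discharge is 1581 m³/s and the smaller is 103.3 m³/s; the ratio is 15.3.

15.3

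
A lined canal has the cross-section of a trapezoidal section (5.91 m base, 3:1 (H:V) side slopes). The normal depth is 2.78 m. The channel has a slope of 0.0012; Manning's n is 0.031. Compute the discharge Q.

With bottom width b = 5.91 m and side slope z = 3: A = (b + zy)y = (5.91 + 3×2.78)×2.78 = 39.61 m²; P = b + 2y√(1+z²) = 5.91 + 2×2.78×3.162 = 23.49 m.
Hydraulic radius R = A/P = 39.61/23.49 = 1.686 m.
Manning's equation: Q = (1/n) A R^(2/3) S^(1/2) = (1/0.031) × 39.61 × 1.686^(2/3) × 0.0012^(1/2) = 62.7 m³/s.

Q = 62.7 m³/s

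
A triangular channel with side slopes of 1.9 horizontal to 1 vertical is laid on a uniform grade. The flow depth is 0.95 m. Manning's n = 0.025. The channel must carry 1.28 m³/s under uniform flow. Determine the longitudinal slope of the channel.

For a triangular section with side slope z = 1.9: A = zy² = 1.9×0.95² = 1.715 m²; P = 2y√(1+z²) = 2×0.95×2.147 = 4.079 m.
Hydraulic radius R = A/P = 1.715/4.079 = 0.4203 m.
From Manning's equation, S = [nQ / (1 A R^(2/3))]² = [0.025 × 1.28 / (1 × 1.715 × 0.4203^(2/3))]² = 0.00111.

S = 0.00111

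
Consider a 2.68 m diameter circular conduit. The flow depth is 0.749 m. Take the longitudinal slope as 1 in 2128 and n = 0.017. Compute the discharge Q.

Q = 0.94 m³/s

For a circular section of diameter D = 2.68 m at depth y = 0.749 m, the central angle is θ = 2 arccos(1 − 2y/D) = 2.228 rad. Then A = (D²/8)(θ − sin θ) = 1.29 m² and P = Dθ/2 = 2.986 m.
Hydraulic radius R = A/P = 1.29/2.986 = 0.4319 m.
Manning's equation: Q = (1/n) A R^(2/3) S^(1/2) = (1/0.017) × 1.29 × 0.4319^(2/3) × 0.0004699^(1/2) = 0.94 m³/s.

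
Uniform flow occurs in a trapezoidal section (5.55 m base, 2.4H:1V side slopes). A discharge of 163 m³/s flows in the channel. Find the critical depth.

y_c = 2.97 m

At critical depth, Q² T / (g A³) = 1, i.e. A³/T = Q²/g = 163²/9.81 = 2708.
At y = 3.72 m: A³/T = 6675 — high.
At y = 2.28 m: A³/T = 962.2 — low.
At y = 2.97 m: A³/T = 2695 — ≈ 2708.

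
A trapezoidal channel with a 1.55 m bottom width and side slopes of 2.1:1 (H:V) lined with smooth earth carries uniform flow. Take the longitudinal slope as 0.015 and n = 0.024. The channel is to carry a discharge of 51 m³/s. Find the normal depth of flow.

y_n = 1.85 m

Manning's equation rearranged: A R^(2/3) = nQ / (1·√S) = 0.024 × 51 / (√0.015) = 9.994.
At y = 2.1 m: A R^(2/3) = 13.38 — over.
At y = 1.47 m: A R^(2/3) = 5.936 — short.
At y = 1.85 m: A R^(2/3) = 9.988 — matches.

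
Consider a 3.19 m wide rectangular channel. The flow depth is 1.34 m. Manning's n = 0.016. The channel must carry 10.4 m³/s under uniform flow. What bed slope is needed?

S = 0.00231

Flow area A = b·y = 3.19 × 1.34 = 4.275 m². Wetted perimeter P = b + 2y = 3.19 + 2×1.34 = 5.87 m.
Hydraulic radius R = A/P = 4.275/5.87 = 0.7282 m.
From Manning's equation, S = [nQ / (1 A R^(2/3))]² = [0.016 × 10.4 / (1 × 4.275 × 0.7282^(2/3))]² = 0.00231.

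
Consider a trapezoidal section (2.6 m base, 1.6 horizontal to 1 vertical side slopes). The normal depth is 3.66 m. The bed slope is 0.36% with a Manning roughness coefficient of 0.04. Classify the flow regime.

With bottom width b = 2.6 m and side slope z = 1.6: A = (b + zy)y = (2.6 + 1.6×3.66)×3.66 = 30.95 m²; P = b + 2y√(1+z²) = 2.6 + 2×3.66×1.887 = 16.41 m.
Hydraulic radius R = A/P = 30.95/16.41 = 1.886 m.
V = (1/n) R^(2/3) √S = (1/0.04) × 1.886^(2/3) × √0.0036 = 2.29 m/s. Hydraulic depth D_h = A/T = 30.95/14.31 = 2.162 m.
Froude number Fr = V/√(g·D_h) = 2.29/√(9.81×2.162) = 0.497, which is less than 1, so the flow is subcritical.

subcritical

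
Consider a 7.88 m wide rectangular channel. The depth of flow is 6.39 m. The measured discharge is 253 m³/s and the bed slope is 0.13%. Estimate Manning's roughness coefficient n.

n = 0.013

Flow area A = b·y = 7.88 × 6.39 = 50.35 m². Wetted perimeter P = b + 2y = 7.88 + 2×6.39 = 20.66 m.
Hydraulic radius R = A/P = 50.35/20.66 = 2.437 m.
Rearranging Manning's equation: n = (1/Q) A R^(2/3) S^(1/2) = (1/253) × 50.35 × 2.437^(2/3) × √0.0013 = 0.013.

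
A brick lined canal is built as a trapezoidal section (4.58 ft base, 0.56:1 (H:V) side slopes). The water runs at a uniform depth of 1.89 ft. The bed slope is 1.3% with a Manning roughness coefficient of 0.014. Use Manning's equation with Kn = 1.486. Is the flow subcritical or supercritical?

supercritical

With bottom width b = 4.58 ft and side slope z = 0.56: A = (b + zy)y = (4.58 + 0.56×1.89)×1.89 = 10.66 ft²; P = b + 2y√(1+z²) = 4.58 + 2×1.89×1.146 = 8.912 ft.
Hydraulic radius R = A/P = 10.66/8.912 = 1.196 ft.
V = (1.486/n) R^(2/3) √S = (1.486/0.014) × 1.196^(2/3) × √0.013 = 13.63 ft/s. Hydraulic depth D_h = A/T = 10.66/6.697 = 1.591 ft.
Froude number Fr = V/√(g·D_h) = 13.63/√(32.2×1.591) = 1.9, which is greater than 1, so the flow is supercritical.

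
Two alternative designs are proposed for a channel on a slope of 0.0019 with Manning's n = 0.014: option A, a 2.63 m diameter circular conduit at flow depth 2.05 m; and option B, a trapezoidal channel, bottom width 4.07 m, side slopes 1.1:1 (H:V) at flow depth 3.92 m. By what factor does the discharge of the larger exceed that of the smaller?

13.7

Channel A: For a circular section of diameter D = 2.63 m at depth y = 2.05 m, the central angle is θ = 2 arccos(1 − 2y/D) = 4.328 rad. Then A = (D²/8)(θ − sin θ) = 4.543 m² and P = Dθ/2 = 5.691 m. Hydraulic radius R = A/P = 4.543/5.691 = 0.7983 m. Q_A = (1/0.014)·4.543·0.7983^(2/3)·√0.0019 = 12.17 m³/s.
Channel B: With bottom width b = 4.07 m and side slope z = 1.1: A = (b + zy)y = (4.07 + 1.1×3.92)×3.92 = 32.86 m²; P = b + 2y√(1+z²) = 4.07 + 2×3.92×1.487 = 15.72 m. Hydraulic radius R = A/P = 32.86/15.72 = 2.09 m. Q_B = (1/0.014)·32.86·2.09^(2/3)·√0.0019 = 167.2 m³/s.
The larger discharge is 167.2 m³/s and the smaller is 12.17 m³/s; the ratio is 13.7.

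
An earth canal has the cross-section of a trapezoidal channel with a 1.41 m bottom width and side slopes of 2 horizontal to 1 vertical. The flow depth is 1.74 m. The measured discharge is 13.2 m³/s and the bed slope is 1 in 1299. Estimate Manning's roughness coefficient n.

n = 0.017

With bottom width b = 1.41 m and side slope z = 2: A = (b + zy)y = (1.41 + 2×1.74)×1.74 = 8.509 m²; P = b + 2y√(1+z²) = 1.41 + 2×1.74×2.236 = 9.192 m.
Hydraulic radius R = A/P = 8.509/9.192 = 0.9257 m.
Rearranging Manning's equation: n = (1/Q) A R^(2/3) S^(1/2) = (1/13.2) × 8.509 × 0.9257^(2/3) × √0.0007698 = 0.017.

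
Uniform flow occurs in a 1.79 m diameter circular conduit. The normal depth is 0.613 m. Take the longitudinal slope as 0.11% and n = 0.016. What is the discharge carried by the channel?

Q = 0.77 m³/s

For a circular section of diameter D = 1.79 m at depth y = 0.613 m, the central angle is θ = 2 arccos(1 − 2y/D) = 2.501 rad. Then A = (D²/8)(θ − sin θ) = 0.7619 m² and P = Dθ/2 = 2.238 m.
Hydraulic radius R = A/P = 0.7619/2.238 = 0.3405 m.
Manning's equation: Q = (1/n) A R^(2/3) S^(1/2) = (1/0.016) × 0.7619 × 0.3405^(2/3) × 0.0011^(1/2) = 0.77 m³/s.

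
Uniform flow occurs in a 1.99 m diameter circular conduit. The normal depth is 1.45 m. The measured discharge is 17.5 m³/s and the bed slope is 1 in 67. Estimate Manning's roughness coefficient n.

For a circular section of diameter D = 1.99 m at depth y = 1.45 m, the central angle is θ = 2 arccos(1 − 2y/D) = 4.091 rad. Then A = (D²/8)(θ − sin θ) = 2.428 m² and P = Dθ/2 = 4.071 m.
Hydraulic radius R = A/P = 2.428/4.071 = 0.5964 m.
Rearranging Manning's equation: n = (1/Q) A R^(2/3) S^(1/2) = (1/17.5) × 2.428 × 0.5964^(2/3) × √0.01493 = 0.012.

n = 0.012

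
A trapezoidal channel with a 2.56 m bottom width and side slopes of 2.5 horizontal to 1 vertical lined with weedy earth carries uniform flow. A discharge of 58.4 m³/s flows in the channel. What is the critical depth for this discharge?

y_c = 2.11 m

At critical depth, Q² T / (g A³) = 1, i.e. A³/T = Q²/g = 58.4²/9.81 = 347.7.
Try y = 2.59 m: A³/T = 826.2 — too large.
Try y = 1.44 m: A³/T = 71.51 — too small.
Try y = 2.11 m: A³/T = 344.6 — close enough.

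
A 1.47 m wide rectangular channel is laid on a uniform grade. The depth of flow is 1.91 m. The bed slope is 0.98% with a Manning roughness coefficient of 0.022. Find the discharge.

Q = 8.28 m³/s

Flow area A = b·y = 1.47 × 1.91 = 2.808 m². Wetted perimeter P = b + 2y = 1.47 + 2×1.91 = 5.29 m.
Hydraulic radius R = A/P = 2.808/5.29 = 0.5308 m.
Manning's equation: Q = (1/n) A R^(2/3) S^(1/2) = (1/0.022) × 2.808 × 0.5308^(2/3) × 0.0098^(1/2) = 8.28 m³/s.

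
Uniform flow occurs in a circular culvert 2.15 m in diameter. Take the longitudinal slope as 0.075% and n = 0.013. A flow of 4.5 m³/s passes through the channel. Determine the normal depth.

Manning's equation rearranged: A R^(2/3) = nQ / (1·√S) = 0.013 × 4.5 / (√0.00075) = 2.136.
At y = 1.78 m: A R^(2/3) = 2.421 — over.
At y = 1.09 m: A R^(2/3) = 1.228 — short.
At y = 1.58 m: A R^(2/3) = 2.136 — ≈ 2.136.

y_n = 1.58 m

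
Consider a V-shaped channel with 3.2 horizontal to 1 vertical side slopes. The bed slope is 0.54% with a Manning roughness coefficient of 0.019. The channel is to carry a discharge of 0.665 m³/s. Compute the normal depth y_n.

Manning's equation rearranged: A R^(2/3) = nQ / (1·√S) = 0.019 × 0.665 / (√0.0054) = 0.1719.
Trying y = 0.331 m: A R^(2/3) = 0.1025 — low.
Trying y = 0.475 m: A R^(2/3) = 0.2684 — high.
Trying y = 0.402 m: A R^(2/3) = 0.172 — close enough.

y_n = 0.402 m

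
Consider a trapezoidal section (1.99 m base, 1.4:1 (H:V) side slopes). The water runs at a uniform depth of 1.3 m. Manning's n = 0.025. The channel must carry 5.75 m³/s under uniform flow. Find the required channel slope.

With bottom width b = 1.99 m and side slope z = 1.4: A = (b + zy)y = (1.99 + 1.4×1.3)×1.3 = 4.953 m²; P = b + 2y√(1+z²) = 1.99 + 2×1.3×1.72 = 6.463 m.
Hydraulic radius R = A/P = 4.953/6.463 = 0.7663 m.
From Manning's equation, S = [nQ / (1 A R^(2/3))]² = [0.025 × 5.75 / (1 × 4.953 × 0.7663^(2/3))]² = 0.0012.

S = 0.0012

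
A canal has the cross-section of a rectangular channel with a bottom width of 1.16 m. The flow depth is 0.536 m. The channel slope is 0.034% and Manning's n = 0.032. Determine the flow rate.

Flow area A = b·y = 1.16 × 0.536 = 0.6218 m². Wetted perimeter P = b + 2y = 1.16 + 2×0.536 = 2.232 m.
Hydraulic radius R = A/P = 0.6218/2.232 = 0.2786 m.
Manning's equation: Q = (1/n) A R^(2/3) S^(1/2) = (1/0.032) × 0.6218 × 0.2786^(2/3) × 0.00034^(1/2) = 0.153 m³/s.

Q = 0.153 m³/s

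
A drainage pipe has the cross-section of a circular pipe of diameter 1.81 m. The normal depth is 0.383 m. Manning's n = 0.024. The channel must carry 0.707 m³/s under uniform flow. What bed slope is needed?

For a circular section of diameter D = 1.81 m at depth y = 0.383 m, the central angle is θ = 2 arccos(1 − 2y/D) = 1.912 rad. Then A = (D²/8)(θ − sin θ) = 0.3971 m² and P = Dθ/2 = 1.73 m.
Hydraulic radius R = A/P = 0.3971/1.73 = 0.2295 m.
From Manning's equation, S = [nQ / (1 A R^(2/3))]² = [0.024 × 0.707 / (1 × 0.3971 × 0.2295^(2/3))]² = 0.013.

S = 0.013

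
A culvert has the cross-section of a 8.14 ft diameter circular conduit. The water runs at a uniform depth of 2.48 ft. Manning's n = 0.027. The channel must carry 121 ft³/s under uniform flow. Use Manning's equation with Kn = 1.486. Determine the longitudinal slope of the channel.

S = 0.017

For a circular section of diameter D = 8.14 ft at depth y = 2.48 ft, the central angle is θ = 2 arccos(1 − 2y/D) = 2.339 rad. Then A = (D²/8)(θ − sin θ) = 13.41 ft² and P = Dθ/2 = 9.519 ft.
Hydraulic radius R = A/P = 13.41/9.519 = 1.409 ft.
From Manning's equation, S = [nQ / (1.486 A R^(2/3))]² = [0.027 × 121 / (1.486 × 13.41 × 1.409^(2/3))]² = 0.017.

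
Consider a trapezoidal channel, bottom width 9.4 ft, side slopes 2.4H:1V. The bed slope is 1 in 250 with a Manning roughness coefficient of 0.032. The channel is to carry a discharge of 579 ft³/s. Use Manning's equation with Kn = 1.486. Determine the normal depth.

y_n = 4.71 ft

Manning's equation rearranged: A R^(2/3) = nQ / (1.486·√S) = 0.032 × 579 / (1.486 × √0.004) = 197.1.
Trying y = 3.28 ft: A R^(2/3) = 94.12 — low.
Trying y = 5.54 ft: A R^(2/3) = 278.2 — high.
Trying y = 4.71 ft: A R^(2/3) = 197.3 — matches.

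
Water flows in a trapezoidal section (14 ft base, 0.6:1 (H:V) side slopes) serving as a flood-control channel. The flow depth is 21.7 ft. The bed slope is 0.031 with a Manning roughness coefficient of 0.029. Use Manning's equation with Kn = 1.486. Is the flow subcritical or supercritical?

supercritical

With bottom width b = 14 ft and side slope z = 0.6: A = (b + zy)y = (14 + 0.6×21.7)×21.7 = 586.3 ft²; P = b + 2y√(1+z²) = 14 + 2×21.7×1.166 = 64.61 ft.
Hydraulic radius R = A/P = 586.3/64.61 = 9.075 ft.
V = (1.486/n) R^(2/3) √S = (1.486/0.029) × 9.075^(2/3) × √0.031 = 39.25 ft/s. Hydraulic depth D_h = A/T = 586.3/40.04 = 14.64 ft.
Froude number Fr = V/√(g·D_h) = 39.25/√(32.2×14.64) = 1.81, which is greater than 1, so the flow is supercritical.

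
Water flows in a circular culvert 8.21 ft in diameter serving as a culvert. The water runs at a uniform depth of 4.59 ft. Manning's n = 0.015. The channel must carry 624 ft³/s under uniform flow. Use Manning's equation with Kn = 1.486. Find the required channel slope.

For a circular section of diameter D = 8.21 ft at depth y = 4.59 ft, the central angle is θ = 2 arccos(1 − 2y/D) = 3.378 rad. Then A = (D²/8)(θ − sin θ) = 30.44 ft² and P = Dθ/2 = 13.87 ft.
Hydraulic radius R = A/P = 30.44/13.87 = 2.195 ft.
From Manning's equation, S = [nQ / (1.486 A R^(2/3))]² = [0.015 × 624 / (1.486 × 30.44 × 2.195^(2/3))]² = 0.015.

S = 0.015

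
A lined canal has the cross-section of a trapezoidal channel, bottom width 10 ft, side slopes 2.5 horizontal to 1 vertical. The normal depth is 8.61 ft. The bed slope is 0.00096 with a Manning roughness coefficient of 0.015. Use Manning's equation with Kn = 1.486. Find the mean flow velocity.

V = 8.75 ft/s

With bottom width b = 10 ft and side slope z = 2.5: A = (b + zy)y = (10 + 2.5×8.61)×8.61 = 271.4 ft²; P = b + 2y√(1+z²) = 10 + 2×8.61×2.693 = 56.37 ft.
Hydraulic radius R = A/P = 271.4/56.37 = 4.815 ft.
From Manning's equation, V = (1.486/n) R^(2/3) S^(1/2) = (1.486/0.015) × 4.815^(2/3) × 0.00096^(1/2) = 8.75 ft/s.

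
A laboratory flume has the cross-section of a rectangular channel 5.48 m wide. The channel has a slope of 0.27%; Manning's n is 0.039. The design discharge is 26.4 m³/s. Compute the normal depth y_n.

y_n = 2.88 m

Manning's equation rearranged: A R^(2/3) = nQ / (1·√S) = 0.039 × 26.4 / (√0.0027) = 19.81.
Trying y = 2.39 m: A R^(2/3) = 15.41 — too small.
Trying y = 3.43 m: A R^(2/3) = 24.88 — too large.
Trying y = 2.88 m: A R^(2/3) = 19.79 — matches.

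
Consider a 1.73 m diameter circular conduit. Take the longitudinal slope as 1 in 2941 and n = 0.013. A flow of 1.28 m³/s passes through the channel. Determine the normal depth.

y_n = 1.04 m

Manning's equation rearranged: A R^(2/3) = nQ / (1·√S) = 0.013 × 1.28 / (√0.00034) = 0.9024.
At y = 0.769 m: A R^(2/3) = 0.5479 — too small.
At y = 1.23 m: A R^(2/3) = 1.148 — too large.
At y = 1.04 m: A R^(2/3) = 0.9058 — ≈ 0.9024.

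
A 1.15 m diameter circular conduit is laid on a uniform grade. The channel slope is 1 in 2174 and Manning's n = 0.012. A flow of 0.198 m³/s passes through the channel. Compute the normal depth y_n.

Manning's equation rearranged: A R^(2/3) = nQ / (1·√S) = 0.012 × 0.198 / (√0.00046) = 0.1108.
Try y = 0.492 m: A R^(2/3) = 0.1722 — over.
Try y = 0.305 m: A R^(2/3) = 0.06965 — short.
Try y = 0.388 m: A R^(2/3) = 0.111 — close enough.

y_n = 0.388 m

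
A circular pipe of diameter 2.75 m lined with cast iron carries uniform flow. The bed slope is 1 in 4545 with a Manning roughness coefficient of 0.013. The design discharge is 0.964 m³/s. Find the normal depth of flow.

y_n = 0.796 m

Manning's equation rearranged: A R^(2/3) = nQ / (1·√S) = 0.013 × 0.964 / (√0.00022) = 0.8449.
Trying y = 0.977 m: A R^(2/3) = 1.251 — over.
Trying y = 0.614 m: A R^(2/3) = 0.5058 — short.
Trying y = 0.796 m: A R^(2/3) = 0.8453 — matches.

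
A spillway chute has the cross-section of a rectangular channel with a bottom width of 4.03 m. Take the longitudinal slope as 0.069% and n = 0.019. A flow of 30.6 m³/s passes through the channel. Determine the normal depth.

y_n = 4.42 m

Manning's equation rearranged: A R^(2/3) = nQ / (1·√S) = 0.019 × 30.6 / (√0.00069) = 22.13.
Try y = 3.89 m: A R^(2/3) = 18.93 — short.
Try y = 5.13 m: A R^(2/3) = 26.45 — over.
Try y = 4.42 m: A R^(2/3) = 22.12 — close enough.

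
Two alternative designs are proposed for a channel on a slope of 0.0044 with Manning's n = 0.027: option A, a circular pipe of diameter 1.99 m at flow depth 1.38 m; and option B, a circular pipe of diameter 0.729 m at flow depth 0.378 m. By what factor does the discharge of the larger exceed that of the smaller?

Channel A: For a circular section of diameter D = 1.99 m at depth y = 1.38 m, the central angle is θ = 2 arccos(1 − 2y/D) = 3.936 rad. Then A = (D²/8)(θ − sin θ) = 2.302 m² and P = Dθ/2 = 3.917 m. Hydraulic radius R = A/P = 2.302/3.917 = 0.5877 m. Q_A = (1/0.027)·2.302·0.5877^(2/3)·√0.0044 = 3.967 m³/s.
Channel B: For a circular section of diameter D = 0.729 m at depth y = 0.378 m, the central angle is θ = 2 arccos(1 − 2y/D) = 3.216 rad. Then A = (D²/8)(θ − sin θ) = 0.2185 m² and P = Dθ/2 = 1.172 m. Hydraulic radius R = A/P = 0.2185/1.172 = 0.1864 m. Q_B = (1/0.027)·0.2185·0.1864^(2/3)·√0.0044 = 0.1752 m³/s.
The larger discharge is 3.967 m³/s and the smaller is 0.1752 m³/s; the ratio is 22.6.

22.6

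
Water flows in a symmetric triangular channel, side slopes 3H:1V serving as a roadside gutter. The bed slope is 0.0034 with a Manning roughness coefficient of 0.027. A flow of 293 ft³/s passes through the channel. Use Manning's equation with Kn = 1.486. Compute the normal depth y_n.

y_n = 4.34 ft

Manning's equation rearranged: A R^(2/3) = nQ / (1.486·√S) = 0.027 × 293 / (1.486 × √0.0034) = 91.3.
Trying y = 2.95 ft: A R^(2/3) = 32.66 — too small.
Trying y = 4.86 ft: A R^(2/3) = 123.7 — too large.
Trying y = 4.34 ft: A R^(2/3) = 91.44 — matches.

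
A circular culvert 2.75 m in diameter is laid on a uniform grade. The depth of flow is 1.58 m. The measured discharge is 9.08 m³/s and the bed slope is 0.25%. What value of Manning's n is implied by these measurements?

For a circular section of diameter D = 2.75 m at depth y = 1.58 m, the central angle is θ = 2 arccos(1 − 2y/D) = 3.441 rad. Then A = (D²/8)(θ − sin θ) = 3.531 m² and P = Dθ/2 = 4.731 m.
Hydraulic radius R = A/P = 3.531/4.731 = 0.7464 m.
Rearranging Manning's equation: n = (1/Q) A R^(2/3) S^(1/2) = (1/9.08) × 3.531 × 0.7464^(2/3) × √0.0025 = 0.016.

n = 0.016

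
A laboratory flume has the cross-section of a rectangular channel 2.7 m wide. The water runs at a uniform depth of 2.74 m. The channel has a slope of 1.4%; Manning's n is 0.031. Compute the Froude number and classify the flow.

subcritical

Flow area A = b·y = 2.7 × 2.74 = 7.398 m². Wetted perimeter P = b + 2y = 2.7 + 2×2.74 = 8.18 m.
Hydraulic radius R = A/P = 7.398/8.18 = 0.9044 m.
V = (1/n) R^(2/3) √S = (1/0.031) × 0.9044^(2/3) × √0.014 = 3.57 m/s. Hydraulic depth D_h = A/T = 7.398/2.7 = 2.74 m.
Froude number Fr = V/√(g·D_h) = 3.57/√(9.81×2.74) = 0.688, which is less than 1, so the flow is subcritical.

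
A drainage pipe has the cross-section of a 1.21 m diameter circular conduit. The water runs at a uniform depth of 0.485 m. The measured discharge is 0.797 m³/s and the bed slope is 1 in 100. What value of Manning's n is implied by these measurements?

n = 0.022

For a circular section of diameter D = 1.21 m at depth y = 0.485 m, the central angle is θ = 2 arccos(1 − 2y/D) = 2.742 rad. Then A = (D²/8)(θ − sin θ) = 0.4307 m² and P = Dθ/2 = 1.659 m.
Hydraulic radius R = A/P = 0.4307/1.659 = 0.2596 m.
Rearranging Manning's equation: n = (1/Q) A R^(2/3) S^(1/2) = (1/0.797) × 0.4307 × 0.2596^(2/3) × √0.01 = 0.022.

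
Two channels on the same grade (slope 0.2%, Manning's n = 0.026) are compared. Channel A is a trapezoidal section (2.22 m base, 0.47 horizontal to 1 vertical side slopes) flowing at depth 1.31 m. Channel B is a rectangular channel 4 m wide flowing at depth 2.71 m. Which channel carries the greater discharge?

channel B

Channel A: With bottom width b = 2.22 m and side slope z = 0.47: A = (b + zy)y = (2.22 + 0.47×1.31)×1.31 = 3.715 m²; P = b + 2y√(1+z²) = 2.22 + 2×1.31×1.105 = 5.115 m. Hydraulic radius R = A/P = 3.715/5.115 = 0.7263 m. Q_A = (1/0.026)·3.715·0.7263^(2/3)·√0.002 = 5.163 m³/s.
Channel B: Flow area A = b·y = 4 × 2.71 = 10.84 m². Wetted perimeter P = b + 2y = 4 + 2×2.71 = 9.42 m. Hydraulic radius R = A/P = 10.84/9.42 = 1.151 m. Q_B = (1/0.026)·10.84·1.151^(2/3)·√0.002 = 20.47 m³/s.
Q_A = 5.163 m³/s vs Q_B = 20.47 m³/s, so channel B carries more.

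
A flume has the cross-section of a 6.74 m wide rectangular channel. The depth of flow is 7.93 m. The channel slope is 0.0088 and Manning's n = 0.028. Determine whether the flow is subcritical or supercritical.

subcritical

Flow area A = b·y = 6.74 × 7.93 = 53.45 m². Wetted perimeter P = b + 2y = 6.74 + 2×7.93 = 22.6 m.
Hydraulic radius R = A/P = 53.45/22.6 = 2.365 m.
V = (1/n) R^(2/3) √S = (1/0.028) × 2.365^(2/3) × √0.0088 = 5.947 m/s. Hydraulic depth D_h = A/T = 53.45/6.74 = 7.93 m.
Froude number Fr = V/√(g·D_h) = 5.947/√(9.81×7.93) = 0.674, which is less than 1, so the flow is subcritical.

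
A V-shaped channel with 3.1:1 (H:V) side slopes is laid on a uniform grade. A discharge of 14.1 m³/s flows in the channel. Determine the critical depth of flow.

At critical depth, Q² T / (g A³) = 1, i.e. A³/T = Q²/g = 14.1²/9.81 = 20.27.
At y = 0.919 m: A³/T = 3.15 — low.
At y = 1.6 m: A³/T = 50.38 — high.
At y = 1.33 m: A³/T = 20 — ≈ 20.27.

y_c = 1.33 m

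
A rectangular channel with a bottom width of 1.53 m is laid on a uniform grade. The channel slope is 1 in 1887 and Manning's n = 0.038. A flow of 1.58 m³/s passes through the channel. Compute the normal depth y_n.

y_n = 2.44 m

Manning's equation rearranged: A R^(2/3) = nQ / (1·√S) = 0.038 × 1.58 / (√0.0005299) = 2.608.
Try y = 1.66 m: A R^(2/3) = 1.65 — too small.
Try y = 2.95 m: A R^(2/3) = 3.237 — too large.
Try y = 2.44 m: A R^(2/3) = 2.604 — ≈ 2.608.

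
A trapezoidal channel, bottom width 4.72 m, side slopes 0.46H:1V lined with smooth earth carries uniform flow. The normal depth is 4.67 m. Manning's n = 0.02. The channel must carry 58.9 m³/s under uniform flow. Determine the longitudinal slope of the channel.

With bottom width b = 4.72 m and side slope z = 0.46: A = (b + zy)y = (4.72 + 0.46×4.67)×4.67 = 32.07 m²; P = b + 2y√(1+z²) = 4.72 + 2×4.67×1.101 = 15 m.
Hydraulic radius R = A/P = 32.07/15 = 2.138 m.
From Manning's equation, S = [nQ / (1 A R^(2/3))]² = [0.02 × 58.9 / (1 × 32.07 × 2.138^(2/3))]² = 0.00049.

S = 0.00049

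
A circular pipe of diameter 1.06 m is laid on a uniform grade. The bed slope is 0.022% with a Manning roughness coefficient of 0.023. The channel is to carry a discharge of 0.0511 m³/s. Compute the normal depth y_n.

y_n = 0.336 m

Manning's equation rearranged: A R^(2/3) = nQ / (1·√S) = 0.023 × 0.0511 / (√0.00022) = 0.07924.
At y = 0.427 m: A R^(2/3) = 0.1243 — over.
At y = 0.239 m: A R^(2/3) = 0.04059 — short.
At y = 0.336 m: A R^(2/3) = 0.07928 — matches.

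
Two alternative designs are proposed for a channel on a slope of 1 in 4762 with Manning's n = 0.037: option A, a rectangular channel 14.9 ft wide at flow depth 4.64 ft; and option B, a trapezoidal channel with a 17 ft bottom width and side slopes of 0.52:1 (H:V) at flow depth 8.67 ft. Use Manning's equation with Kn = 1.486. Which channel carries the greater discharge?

Channel A: Flow area A = b·y = 14.9 × 4.64 = 69.14 ft². Wetted perimeter P = b + 2y = 14.9 + 2×4.64 = 24.18 ft. Hydraulic radius R = A/P = 69.14/24.18 = 2.859 ft. Q_A = (1.486/0.037)·69.14·2.859^(2/3)·√0.00021 = 81.06 ft³/s.
Channel B: With bottom width b = 17 ft and side slope z = 0.52: A = (b + zy)y = (17 + 0.52×8.67)×8.67 = 186.5 ft²; P = b + 2y√(1+z²) = 17 + 2×8.67×1.127 = 36.54 ft. Hydraulic radius R = A/P = 186.5/36.54 = 5.103 ft. Q_B = (1.486/0.037)·186.5·5.103^(2/3)·√0.00021 = 321.7 ft³/s.
Q_A = 81.06 ft³/s vs Q_B = 321.7 ft³/s, so channel B carries more.

channel B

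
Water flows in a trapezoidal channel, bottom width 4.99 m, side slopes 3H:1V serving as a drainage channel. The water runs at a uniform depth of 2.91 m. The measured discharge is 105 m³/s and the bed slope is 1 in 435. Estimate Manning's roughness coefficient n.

With bottom width b = 4.99 m and side slope z = 3: A = (b + zy)y = (4.99 + 3×2.91)×2.91 = 39.93 m²; P = b + 2y√(1+z²) = 4.99 + 2×2.91×3.162 = 23.39 m.
Hydraulic radius R = A/P = 39.93/23.39 = 1.707 m.
Rearranging Manning's equation: n = (1/Q) A R^(2/3) S^(1/2) = (1/105) × 39.93 × 1.707^(2/3) × √0.002299 = 0.026.

n = 0.026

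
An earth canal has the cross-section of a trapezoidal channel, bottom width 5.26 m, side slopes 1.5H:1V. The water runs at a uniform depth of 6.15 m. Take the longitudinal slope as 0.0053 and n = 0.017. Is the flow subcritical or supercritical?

With bottom width b = 5.26 m and side slope z = 1.5: A = (b + zy)y = (5.26 + 1.5×6.15)×6.15 = 89.08 m²; P = b + 2y√(1+z²) = 5.26 + 2×6.15×1.803 = 27.43 m.
Hydraulic radius R = A/P = 89.08/27.43 = 3.247 m.
V = (1/n) R^(2/3) √S = (1/0.017) × 3.247^(2/3) × √0.0053 = 9.391 m/s. Hydraulic depth D_h = A/T = 89.08/23.71 = 3.757 m.
Froude number Fr = V/√(g·D_h) = 9.391/√(9.81×3.757) = 1.55, which is greater than 1, so the flow is supercritical.

supercritical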